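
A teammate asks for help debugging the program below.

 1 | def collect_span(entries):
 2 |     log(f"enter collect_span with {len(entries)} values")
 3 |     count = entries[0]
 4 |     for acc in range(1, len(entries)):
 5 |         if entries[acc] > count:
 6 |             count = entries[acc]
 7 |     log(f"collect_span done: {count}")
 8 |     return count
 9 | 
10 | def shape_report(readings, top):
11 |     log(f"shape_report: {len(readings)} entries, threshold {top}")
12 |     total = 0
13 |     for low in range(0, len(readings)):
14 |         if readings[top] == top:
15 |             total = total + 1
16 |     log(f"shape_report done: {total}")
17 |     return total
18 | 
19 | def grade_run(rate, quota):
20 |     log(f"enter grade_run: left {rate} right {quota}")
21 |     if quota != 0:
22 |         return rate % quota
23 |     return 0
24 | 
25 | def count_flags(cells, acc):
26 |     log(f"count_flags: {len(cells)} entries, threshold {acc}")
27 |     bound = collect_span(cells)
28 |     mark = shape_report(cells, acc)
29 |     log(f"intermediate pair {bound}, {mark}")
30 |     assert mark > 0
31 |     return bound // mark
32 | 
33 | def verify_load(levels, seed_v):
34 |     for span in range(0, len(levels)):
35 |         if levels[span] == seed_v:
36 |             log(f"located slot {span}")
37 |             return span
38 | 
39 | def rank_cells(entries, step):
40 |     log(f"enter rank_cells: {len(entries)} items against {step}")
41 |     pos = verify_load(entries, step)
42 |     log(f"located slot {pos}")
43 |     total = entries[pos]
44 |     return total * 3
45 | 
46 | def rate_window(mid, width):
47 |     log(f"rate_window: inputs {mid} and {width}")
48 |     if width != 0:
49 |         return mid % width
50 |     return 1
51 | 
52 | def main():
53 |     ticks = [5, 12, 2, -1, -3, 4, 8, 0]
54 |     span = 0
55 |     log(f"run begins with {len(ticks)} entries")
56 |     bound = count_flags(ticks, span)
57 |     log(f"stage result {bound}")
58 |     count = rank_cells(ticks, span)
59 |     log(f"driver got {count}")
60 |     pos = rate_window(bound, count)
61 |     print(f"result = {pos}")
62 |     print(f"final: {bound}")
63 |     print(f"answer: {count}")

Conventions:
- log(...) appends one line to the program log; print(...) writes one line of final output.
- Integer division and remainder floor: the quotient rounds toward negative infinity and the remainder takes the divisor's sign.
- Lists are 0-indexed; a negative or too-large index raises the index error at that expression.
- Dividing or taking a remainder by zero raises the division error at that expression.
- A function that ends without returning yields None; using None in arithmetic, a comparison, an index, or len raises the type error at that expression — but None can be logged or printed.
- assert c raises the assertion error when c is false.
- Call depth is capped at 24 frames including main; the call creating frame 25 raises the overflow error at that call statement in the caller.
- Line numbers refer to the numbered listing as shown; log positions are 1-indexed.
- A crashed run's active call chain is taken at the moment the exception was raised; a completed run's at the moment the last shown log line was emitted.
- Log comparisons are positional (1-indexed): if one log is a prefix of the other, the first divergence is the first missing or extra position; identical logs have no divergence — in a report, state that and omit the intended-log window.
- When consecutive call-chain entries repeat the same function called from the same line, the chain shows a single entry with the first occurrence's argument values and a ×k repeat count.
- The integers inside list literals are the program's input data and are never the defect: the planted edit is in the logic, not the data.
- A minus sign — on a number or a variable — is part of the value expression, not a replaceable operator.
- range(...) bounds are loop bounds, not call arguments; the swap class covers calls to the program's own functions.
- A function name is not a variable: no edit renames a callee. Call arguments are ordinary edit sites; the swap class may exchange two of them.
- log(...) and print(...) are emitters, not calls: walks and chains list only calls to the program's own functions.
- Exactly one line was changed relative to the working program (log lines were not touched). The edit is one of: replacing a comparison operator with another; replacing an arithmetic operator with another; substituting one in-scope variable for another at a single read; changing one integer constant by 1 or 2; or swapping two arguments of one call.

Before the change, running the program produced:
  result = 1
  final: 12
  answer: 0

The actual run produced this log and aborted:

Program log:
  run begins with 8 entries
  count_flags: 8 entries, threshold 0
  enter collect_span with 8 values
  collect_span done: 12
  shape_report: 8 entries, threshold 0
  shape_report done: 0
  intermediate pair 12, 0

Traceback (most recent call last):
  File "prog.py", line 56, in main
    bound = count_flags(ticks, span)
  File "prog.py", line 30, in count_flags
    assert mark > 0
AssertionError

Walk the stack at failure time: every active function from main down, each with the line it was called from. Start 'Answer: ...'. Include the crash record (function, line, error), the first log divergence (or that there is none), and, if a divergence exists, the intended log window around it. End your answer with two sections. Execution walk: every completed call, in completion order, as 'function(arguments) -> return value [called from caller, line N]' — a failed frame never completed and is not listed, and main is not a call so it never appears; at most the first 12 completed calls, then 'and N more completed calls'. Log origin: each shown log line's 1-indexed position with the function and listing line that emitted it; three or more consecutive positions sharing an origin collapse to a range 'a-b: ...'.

Answer: main -> count_flags (called at line 56).
Core observation: The earliest visible damage is log position 6 — 'shape_report done: 0' rather than the intended 'shape_report done: 1'.
Crash: count_flags, line 30, AssertionError.
First divergence: position 6 — the shown line 'shape_report done: 0' should read 'shape_report done: 1'.
Intended log window:
  4: collect_span done: 12
  5: shape_report: 8 entries, threshold 0
  6: shape_report done: 1
  7: intermediate pair 12, 1
Execution walk:
  collect_span([5, 12, 2, -1, -3, 4, 8, 0]) -> 12  [called from count_flags, line 27]
  shape_report([5, 12, 2, -1, -3, 4, 8, 0], 0) -> 0  [called from count_flags, line 28]
Log origins:
  1: emitted by main (line 55)
  2: emitted by count_flags (line 26)
  3: emitted by collect_span (line 2)
  4: emitted by collect_span (line 7)
  5: emitted by shape_report (line 11)
  6: emitted by shape_report (line 16)
  7: emitted by count_flags (line 29)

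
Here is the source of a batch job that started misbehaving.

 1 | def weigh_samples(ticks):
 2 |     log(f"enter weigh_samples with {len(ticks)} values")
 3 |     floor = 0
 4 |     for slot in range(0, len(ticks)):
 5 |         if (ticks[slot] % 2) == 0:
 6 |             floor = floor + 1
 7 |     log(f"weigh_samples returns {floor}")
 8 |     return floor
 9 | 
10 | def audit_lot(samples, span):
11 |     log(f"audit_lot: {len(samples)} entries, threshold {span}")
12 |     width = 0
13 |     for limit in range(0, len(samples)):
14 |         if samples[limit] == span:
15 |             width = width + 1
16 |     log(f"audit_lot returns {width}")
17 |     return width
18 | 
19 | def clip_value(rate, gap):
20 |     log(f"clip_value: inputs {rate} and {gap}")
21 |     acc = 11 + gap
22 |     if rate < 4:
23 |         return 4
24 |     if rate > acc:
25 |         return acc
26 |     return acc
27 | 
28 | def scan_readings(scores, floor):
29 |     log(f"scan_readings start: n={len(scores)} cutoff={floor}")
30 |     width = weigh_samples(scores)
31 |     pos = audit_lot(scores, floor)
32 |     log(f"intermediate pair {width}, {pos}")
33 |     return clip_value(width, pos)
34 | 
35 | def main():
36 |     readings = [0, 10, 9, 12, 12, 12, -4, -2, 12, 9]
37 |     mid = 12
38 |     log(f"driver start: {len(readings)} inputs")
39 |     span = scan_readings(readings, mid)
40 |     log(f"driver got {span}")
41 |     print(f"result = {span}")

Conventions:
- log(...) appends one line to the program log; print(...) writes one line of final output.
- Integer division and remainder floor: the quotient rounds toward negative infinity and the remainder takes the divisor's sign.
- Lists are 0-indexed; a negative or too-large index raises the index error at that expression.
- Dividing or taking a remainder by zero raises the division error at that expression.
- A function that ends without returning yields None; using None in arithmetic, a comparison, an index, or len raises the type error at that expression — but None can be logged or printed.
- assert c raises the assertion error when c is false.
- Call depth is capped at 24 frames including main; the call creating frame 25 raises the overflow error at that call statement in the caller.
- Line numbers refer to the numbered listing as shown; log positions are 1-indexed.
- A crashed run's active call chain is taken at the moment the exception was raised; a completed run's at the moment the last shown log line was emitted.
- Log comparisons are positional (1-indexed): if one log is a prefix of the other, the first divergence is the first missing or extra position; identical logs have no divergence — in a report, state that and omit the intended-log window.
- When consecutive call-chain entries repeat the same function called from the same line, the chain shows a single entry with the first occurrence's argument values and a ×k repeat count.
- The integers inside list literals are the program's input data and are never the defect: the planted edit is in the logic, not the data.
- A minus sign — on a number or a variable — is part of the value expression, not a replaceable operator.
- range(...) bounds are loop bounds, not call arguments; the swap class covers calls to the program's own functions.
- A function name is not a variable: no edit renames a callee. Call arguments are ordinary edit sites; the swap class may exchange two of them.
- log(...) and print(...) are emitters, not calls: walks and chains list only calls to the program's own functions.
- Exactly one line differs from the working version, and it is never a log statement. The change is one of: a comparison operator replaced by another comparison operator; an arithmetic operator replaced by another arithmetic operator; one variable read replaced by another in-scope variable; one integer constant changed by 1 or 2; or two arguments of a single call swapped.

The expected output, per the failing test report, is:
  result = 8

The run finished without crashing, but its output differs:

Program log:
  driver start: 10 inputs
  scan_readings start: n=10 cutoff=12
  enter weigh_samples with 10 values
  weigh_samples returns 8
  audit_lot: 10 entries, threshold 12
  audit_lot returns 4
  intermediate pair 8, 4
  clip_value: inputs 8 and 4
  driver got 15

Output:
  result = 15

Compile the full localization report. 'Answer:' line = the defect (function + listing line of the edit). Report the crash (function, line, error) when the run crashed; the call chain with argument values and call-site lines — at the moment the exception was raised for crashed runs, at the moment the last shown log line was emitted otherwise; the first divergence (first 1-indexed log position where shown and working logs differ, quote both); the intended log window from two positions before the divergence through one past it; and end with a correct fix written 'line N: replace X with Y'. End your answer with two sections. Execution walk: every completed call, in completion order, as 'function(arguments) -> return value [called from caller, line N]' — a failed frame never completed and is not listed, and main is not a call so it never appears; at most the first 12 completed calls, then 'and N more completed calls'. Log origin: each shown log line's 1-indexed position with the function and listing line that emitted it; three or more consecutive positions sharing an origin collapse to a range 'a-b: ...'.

Answer: the defect is in clip_value at line 26.
The tell: At log position 9 the runs split — shown 'driver got 15', but the working version logs 'driver got 8'.
Call chain: main.
First divergence: at position 9 the run shows 'driver got 15' where the working version logs 'driver got 8'.
Intended log window:
  7: intermediate pair 8, 4
  8: clip_value: inputs 8 and 4
  9: driver got 8
Execution walk:
  weigh_samples([0, 10, 9, 12, 12, 12, -4, -2, 12, 9]) -> 8  [called from scan_readings, line 30]
  audit_lot([0, 10, 9, 12, 12, 12, -4, -2, 12, 9], 12) -> 4  [called from scan_readings, line 31]
  clip_value(8, 4) -> 15  [called from scan_readings, line 33]
  scan_readings([0, 10, 9, 12, 12, 12, -4, -2, 12, 9], 12) -> 15  [called from main, line 39]
Log origin:
  1: from main, line 38
  2: from scan_readings, line 29
  3: from weigh_samples, line 2
  4: from weigh_samples, line 7
  5: from audit_lot, line 11
  6: from audit_lot, line 16
  7: from scan_readings, line 32
  8: from clip_value, line 20
  9: from main, line 40
A correct fix: line 26: replace `acc` with `rate`.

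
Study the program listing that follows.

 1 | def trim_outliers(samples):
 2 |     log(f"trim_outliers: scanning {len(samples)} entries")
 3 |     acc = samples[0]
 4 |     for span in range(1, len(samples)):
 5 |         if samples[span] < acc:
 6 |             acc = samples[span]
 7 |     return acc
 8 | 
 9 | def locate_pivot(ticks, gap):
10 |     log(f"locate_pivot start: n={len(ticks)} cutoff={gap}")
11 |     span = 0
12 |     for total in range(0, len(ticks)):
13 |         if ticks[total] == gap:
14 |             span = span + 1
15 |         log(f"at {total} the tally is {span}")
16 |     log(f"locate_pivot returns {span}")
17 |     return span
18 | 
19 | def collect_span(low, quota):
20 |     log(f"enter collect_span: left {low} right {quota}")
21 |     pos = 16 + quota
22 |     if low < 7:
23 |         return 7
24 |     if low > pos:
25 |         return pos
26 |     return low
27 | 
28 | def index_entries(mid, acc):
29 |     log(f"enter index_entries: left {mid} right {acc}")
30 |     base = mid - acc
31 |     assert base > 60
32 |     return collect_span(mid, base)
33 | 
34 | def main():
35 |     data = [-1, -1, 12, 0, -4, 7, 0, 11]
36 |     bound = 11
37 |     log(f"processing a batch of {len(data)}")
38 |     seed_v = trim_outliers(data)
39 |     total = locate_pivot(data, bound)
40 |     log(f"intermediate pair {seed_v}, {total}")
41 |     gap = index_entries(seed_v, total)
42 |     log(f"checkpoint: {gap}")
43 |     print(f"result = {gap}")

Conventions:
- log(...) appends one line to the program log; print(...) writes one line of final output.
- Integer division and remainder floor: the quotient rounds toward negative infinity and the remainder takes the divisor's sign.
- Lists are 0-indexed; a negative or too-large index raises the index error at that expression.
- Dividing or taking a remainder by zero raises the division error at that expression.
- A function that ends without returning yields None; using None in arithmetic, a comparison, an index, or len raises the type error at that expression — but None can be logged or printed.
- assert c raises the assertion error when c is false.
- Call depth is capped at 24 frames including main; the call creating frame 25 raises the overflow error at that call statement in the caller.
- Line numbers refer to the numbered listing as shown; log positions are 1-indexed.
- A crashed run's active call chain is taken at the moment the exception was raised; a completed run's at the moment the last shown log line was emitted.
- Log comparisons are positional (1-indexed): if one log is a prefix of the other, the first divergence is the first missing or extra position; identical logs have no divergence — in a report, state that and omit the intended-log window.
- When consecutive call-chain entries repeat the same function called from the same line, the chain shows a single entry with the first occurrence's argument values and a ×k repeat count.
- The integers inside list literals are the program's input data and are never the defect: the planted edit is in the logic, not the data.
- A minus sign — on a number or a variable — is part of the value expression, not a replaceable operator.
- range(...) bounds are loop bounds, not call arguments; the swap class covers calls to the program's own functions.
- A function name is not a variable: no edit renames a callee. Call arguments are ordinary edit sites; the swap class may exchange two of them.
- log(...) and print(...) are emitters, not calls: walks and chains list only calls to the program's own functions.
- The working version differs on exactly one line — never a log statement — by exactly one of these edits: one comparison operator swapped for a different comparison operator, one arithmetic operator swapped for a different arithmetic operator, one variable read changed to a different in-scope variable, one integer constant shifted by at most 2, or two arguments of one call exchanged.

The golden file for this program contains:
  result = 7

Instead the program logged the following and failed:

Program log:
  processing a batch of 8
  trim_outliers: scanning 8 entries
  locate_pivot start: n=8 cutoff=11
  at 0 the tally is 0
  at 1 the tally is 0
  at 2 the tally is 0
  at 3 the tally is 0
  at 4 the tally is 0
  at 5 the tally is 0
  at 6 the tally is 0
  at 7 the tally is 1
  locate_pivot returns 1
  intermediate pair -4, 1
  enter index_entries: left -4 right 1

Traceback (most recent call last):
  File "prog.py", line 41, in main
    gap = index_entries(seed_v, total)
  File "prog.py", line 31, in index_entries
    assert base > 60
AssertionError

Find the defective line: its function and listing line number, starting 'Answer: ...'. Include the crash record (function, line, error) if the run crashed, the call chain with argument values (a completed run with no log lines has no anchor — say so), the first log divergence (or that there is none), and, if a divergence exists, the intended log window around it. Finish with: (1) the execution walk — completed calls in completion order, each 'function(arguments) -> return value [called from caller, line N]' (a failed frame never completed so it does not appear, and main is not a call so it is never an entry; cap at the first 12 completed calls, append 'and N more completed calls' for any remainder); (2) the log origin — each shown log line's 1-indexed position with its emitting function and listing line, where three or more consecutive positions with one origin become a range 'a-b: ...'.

Answer: the defect is in index_entries at line 31.
The tell: The log ends early — 14 lines, where the working version next logs 'enter collect_span: left -4 right -5'.
Crash: index_entries, line 31, AssertionError.
Call chain: main -> index_entries(-4, 1) (called at line 41).
First divergence: position 15 — after 14 matching lines the faulty run goes silent; intended next line 'enter collect_span: left -4 right -5'.
Intended log window:
  13: intermediate pair -4, 1
  14: enter index_entries: left -4 right 1
  15: enter collect_span: left -4 right -5
  16: checkpoint: 7
Execution walk:
  trim_outliers([-1, -1, 12, 0, -4, 7, 0, 11]) -> -4  [called from main, line 38]
  locate_pivot([-1, -1, 12, 0, -4, 7, 0, 11], 11) -> 1  [called from main, line 39]
Log origins:
  1: emitted by main (line 37)
  2: emitted by trim_outliers (line 2)
  3: emitted by locate_pivot (line 10)
  4-11: emitted by locate_pivot (line 15)
  12: emitted by locate_pivot (line 16)
  13: emitted by main (line 40)
  14: emitted by index_entries (line 29)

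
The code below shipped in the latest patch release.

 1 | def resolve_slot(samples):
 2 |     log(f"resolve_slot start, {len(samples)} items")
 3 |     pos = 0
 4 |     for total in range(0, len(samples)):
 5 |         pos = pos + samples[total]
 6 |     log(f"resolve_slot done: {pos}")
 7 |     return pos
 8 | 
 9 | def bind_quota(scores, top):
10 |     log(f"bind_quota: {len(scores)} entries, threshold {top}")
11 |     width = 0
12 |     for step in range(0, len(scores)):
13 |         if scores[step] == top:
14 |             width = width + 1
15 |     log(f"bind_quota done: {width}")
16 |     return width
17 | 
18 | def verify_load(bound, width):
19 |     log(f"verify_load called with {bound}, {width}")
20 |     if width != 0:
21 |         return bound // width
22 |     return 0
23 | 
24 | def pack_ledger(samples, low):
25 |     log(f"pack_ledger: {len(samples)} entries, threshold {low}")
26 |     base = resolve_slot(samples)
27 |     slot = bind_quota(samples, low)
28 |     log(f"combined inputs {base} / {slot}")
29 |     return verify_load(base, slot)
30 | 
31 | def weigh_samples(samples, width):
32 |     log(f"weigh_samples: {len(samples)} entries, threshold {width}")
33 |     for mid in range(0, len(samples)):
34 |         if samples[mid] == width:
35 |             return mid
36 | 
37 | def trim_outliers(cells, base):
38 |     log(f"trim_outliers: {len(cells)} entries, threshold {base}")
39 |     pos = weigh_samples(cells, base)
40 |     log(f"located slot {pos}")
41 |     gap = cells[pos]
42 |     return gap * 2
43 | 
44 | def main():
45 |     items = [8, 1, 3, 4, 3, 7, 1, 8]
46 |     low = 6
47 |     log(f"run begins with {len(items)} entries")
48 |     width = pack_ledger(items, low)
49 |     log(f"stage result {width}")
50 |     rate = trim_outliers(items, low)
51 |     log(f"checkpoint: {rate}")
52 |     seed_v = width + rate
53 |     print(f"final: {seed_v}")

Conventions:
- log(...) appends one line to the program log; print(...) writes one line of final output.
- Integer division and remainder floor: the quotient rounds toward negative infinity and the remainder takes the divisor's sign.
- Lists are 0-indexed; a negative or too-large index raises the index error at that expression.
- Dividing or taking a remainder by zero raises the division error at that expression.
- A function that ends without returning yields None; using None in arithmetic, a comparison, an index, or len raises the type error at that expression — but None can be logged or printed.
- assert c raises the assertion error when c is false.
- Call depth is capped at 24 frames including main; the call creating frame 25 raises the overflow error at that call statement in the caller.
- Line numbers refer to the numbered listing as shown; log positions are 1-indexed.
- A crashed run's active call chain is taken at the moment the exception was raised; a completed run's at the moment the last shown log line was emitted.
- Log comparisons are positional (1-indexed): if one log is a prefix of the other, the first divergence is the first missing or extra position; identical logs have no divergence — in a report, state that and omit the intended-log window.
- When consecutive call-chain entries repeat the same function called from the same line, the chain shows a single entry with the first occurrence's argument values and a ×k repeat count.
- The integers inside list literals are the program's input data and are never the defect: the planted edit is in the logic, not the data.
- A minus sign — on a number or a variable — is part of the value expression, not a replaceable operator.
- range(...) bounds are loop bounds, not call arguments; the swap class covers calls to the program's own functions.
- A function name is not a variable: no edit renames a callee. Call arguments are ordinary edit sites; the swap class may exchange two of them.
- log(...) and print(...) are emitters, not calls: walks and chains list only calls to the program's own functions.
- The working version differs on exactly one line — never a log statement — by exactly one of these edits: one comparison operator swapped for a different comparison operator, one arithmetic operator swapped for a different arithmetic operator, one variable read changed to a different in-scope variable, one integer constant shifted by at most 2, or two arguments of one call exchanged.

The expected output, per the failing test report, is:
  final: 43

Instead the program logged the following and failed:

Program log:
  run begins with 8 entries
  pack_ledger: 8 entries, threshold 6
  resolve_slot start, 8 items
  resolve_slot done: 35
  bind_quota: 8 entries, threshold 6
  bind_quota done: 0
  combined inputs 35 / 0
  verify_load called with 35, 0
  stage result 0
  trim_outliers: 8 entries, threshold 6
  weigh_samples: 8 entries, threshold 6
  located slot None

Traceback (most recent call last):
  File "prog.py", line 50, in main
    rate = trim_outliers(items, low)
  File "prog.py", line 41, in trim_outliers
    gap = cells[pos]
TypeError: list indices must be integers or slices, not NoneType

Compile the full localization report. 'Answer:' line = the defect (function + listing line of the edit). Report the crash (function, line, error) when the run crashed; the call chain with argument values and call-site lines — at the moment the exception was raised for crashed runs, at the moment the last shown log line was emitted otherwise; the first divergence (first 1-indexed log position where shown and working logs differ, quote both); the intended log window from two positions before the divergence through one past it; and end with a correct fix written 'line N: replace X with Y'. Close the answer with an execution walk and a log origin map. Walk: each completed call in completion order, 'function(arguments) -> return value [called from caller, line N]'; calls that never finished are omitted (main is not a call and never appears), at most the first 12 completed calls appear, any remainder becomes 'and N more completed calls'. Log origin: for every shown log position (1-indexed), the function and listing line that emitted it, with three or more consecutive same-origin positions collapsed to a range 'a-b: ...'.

Answer: the defect is in main at line 46.
Key fact: Position 2 is the first bad log line: 'pack_ledger: 8 entries, threshold 6' should read 'pack_ledger: 8 entries, threshold 4'.
Crash: trim_outliers, line 41, TypeError.
Call chain: main -> trim_outliers([8, 1, 3, 4, 3, 7, 1, 8], 6) (called at line 50).
First divergence: position 2 — shown 'pack_ledger: 8 entries, threshold 6', intended 'pack_ledger: 8 entries, threshold 4'.
Intended log window:
  1: run begins with 8 entries
  2: pack_ledger: 8 entries, threshold 4
  3: resolve_slot start, 8 items
Execution walk:
  resolve_slot([8, 1, 3, 4, 3, 7, 1, 8]) -> 35  [called from pack_ledger, line 26]
  bind_quota([8, 1, 3, 4, 3, 7, 1, 8], 6) -> 0  [called from pack_ledger, line 27]
  verify_load(35, 0) -> 0  [called from pack_ledger, line 29]
  pack_ledger([8, 1, 3, 4, 3, 7, 1, 8], 6) -> 0  [called from main, line 48]
  weigh_samples([8, 1, 3, 4, 3, 7, 1, 8], 6) -> None  [called from trim_outliers, line 39]
Log origins:
  1 — main, line 47
  2 — pack_ledger, line 25
  3 — resolve_slot, line 2
  4 — resolve_slot, line 6
  5 — bind_quota, line 10
  6 — bind_quota, line 15
  7 — pack_ledger, line 28
  8 — verify_load, line 19
  9 — main, line 49
  10 — trim_outliers, line 38
  11 — weigh_samples, line 32
  12 — trim_outliers, line 40
A correct fix: line 46: replace `6` with `4`.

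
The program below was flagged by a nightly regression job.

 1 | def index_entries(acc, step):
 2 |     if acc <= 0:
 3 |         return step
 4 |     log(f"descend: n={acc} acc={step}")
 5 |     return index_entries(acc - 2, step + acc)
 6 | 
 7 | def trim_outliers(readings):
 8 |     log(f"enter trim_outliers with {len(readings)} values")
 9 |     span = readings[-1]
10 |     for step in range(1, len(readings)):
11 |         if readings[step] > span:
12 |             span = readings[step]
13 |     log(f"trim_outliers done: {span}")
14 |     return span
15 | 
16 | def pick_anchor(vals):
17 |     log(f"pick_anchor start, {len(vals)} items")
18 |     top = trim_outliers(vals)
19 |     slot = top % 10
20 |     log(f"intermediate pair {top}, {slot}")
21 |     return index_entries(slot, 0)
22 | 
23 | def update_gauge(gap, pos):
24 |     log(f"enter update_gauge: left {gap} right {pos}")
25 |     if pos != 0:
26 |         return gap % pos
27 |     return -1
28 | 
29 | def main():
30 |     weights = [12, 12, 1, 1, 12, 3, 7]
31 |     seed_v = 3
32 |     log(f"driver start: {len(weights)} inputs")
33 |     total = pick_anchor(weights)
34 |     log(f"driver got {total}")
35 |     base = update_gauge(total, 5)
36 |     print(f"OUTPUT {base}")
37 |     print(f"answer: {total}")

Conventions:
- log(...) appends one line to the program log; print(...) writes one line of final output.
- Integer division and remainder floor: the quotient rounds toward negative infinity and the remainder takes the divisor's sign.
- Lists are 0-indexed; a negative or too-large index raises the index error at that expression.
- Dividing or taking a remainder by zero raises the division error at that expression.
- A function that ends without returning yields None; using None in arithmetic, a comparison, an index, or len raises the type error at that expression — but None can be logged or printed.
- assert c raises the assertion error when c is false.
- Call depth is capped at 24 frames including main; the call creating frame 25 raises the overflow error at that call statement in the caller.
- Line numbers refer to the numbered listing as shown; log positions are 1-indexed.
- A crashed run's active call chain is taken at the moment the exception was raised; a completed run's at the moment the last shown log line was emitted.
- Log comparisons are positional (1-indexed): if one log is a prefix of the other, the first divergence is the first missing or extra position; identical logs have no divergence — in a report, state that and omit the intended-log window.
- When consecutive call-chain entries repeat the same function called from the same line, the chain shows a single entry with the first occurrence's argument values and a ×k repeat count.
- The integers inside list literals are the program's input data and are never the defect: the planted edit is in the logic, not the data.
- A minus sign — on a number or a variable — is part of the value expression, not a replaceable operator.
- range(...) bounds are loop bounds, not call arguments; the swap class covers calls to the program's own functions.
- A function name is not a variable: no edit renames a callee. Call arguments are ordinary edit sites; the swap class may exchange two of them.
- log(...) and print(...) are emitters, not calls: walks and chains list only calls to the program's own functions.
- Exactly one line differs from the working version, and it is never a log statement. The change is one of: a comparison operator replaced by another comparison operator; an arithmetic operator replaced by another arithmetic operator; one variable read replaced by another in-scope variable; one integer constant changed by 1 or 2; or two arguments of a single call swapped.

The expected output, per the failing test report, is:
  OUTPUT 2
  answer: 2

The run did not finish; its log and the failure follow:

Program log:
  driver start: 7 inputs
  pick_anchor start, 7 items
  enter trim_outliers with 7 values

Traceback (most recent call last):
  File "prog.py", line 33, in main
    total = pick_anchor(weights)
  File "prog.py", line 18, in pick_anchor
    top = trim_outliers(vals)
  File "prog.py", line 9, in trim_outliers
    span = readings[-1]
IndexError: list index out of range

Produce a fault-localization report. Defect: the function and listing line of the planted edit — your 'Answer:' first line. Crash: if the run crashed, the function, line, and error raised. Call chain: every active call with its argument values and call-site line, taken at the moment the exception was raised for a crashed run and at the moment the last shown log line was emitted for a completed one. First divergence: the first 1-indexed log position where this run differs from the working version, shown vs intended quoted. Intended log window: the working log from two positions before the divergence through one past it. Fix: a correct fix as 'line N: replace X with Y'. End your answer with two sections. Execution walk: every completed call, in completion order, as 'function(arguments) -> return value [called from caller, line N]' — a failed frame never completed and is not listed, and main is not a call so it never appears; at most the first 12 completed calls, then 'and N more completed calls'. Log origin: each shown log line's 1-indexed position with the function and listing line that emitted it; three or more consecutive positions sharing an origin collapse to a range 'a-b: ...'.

Answer: the defect is in trim_outliers at line 9.
Key fact: A complete run would log 'trim_outliers done: 12' next, but this one stopped at 3 lines.
Crash: trim_outliers, line 9, IndexError.
Call chain: main -> pick_anchor([12, 12, 1, 1, 12, 3, 7]) (called at line 33) -> trim_outliers([12, 12, 1, 1, 12, 3, 7]) (called at line 18).
First divergence: position 4 — after 3 matching lines the faulty run goes silent; intended next line 'trim_outliers done: 12'.
Intended log window:
  2: pick_anchor start, 7 items
  3: enter trim_outliers with 7 values
  4: trim_outliers done: 12
  5: intermediate pair 12, 2
Execution walk:
  (no call completed)
Origin of each log line:
  1: emitted by main (line 32)
  2: emitted by pick_anchor (line 17)
  3: emitted by trim_outliers (line 8)
A correct fix: line 9: replace `-1` with `0`.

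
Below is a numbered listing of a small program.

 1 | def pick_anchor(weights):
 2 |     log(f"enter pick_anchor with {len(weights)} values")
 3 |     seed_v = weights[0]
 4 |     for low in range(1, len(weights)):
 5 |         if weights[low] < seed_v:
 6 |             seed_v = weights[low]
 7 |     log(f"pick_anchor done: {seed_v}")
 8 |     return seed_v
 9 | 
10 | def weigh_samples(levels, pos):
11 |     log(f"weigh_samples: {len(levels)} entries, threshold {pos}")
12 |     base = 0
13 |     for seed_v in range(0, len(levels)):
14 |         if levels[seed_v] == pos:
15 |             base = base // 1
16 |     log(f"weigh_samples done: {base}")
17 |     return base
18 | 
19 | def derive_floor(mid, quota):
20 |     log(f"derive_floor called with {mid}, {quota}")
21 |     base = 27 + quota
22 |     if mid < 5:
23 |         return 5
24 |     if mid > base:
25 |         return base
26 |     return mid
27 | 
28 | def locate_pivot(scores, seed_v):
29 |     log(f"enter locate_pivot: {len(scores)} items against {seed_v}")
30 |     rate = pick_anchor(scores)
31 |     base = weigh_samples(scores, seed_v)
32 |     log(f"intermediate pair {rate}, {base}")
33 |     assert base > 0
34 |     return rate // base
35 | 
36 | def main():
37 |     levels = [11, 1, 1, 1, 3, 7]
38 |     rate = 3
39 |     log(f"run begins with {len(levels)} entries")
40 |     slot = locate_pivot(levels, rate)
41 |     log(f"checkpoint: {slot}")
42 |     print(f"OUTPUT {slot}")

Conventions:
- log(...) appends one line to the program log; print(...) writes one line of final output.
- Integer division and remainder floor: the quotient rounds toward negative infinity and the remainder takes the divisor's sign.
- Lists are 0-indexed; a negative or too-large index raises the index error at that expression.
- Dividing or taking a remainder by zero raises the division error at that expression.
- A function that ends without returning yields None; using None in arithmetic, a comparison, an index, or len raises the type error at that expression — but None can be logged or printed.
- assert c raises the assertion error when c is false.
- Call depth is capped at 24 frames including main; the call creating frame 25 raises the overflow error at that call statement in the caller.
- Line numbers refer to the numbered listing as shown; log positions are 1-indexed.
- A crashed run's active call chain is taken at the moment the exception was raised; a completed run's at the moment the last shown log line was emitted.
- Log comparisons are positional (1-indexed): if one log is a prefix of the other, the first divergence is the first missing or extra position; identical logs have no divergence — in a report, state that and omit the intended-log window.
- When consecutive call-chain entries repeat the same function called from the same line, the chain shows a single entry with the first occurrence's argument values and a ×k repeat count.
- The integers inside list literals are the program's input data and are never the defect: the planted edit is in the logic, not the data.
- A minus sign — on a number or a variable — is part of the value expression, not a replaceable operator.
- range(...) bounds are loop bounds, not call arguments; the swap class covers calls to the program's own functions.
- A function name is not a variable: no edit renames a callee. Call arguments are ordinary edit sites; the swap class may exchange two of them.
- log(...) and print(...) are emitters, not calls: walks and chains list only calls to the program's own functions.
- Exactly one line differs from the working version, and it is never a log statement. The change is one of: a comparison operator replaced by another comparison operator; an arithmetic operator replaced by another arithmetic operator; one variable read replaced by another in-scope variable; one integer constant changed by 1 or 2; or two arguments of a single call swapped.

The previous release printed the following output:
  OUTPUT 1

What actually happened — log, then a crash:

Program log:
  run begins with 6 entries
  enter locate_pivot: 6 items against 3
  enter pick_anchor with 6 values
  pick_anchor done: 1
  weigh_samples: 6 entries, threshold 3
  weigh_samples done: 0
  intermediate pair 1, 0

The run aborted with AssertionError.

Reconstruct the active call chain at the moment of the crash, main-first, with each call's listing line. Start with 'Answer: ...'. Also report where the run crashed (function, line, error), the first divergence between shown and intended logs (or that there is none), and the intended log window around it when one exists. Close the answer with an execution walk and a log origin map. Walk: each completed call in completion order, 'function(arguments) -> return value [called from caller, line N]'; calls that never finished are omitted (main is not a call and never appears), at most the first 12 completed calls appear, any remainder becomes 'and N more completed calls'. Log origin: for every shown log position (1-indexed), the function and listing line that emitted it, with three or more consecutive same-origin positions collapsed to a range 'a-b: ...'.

Answer: main -> locate_pivot (called at line 40).
Core observation: The earliest visible damage is log position 6 — 'weigh_samples done: 0' rather than the intended 'weigh_samples done: 1'.
Crash: locate_pivot, line 33, AssertionError.
First divergence: at position 6 the run shows 'weigh_samples done: 0' where the working version logs 'weigh_samples done: 1'.
Intended log window:
  4: pick_anchor done: 1
  5: weigh_samples: 6 entries, threshold 3
  6: weigh_samples done: 1
  7: intermediate pair 1, 1
Execution walk:
  pick_anchor([11, 1, 1, 1, 3, 7]) -> 1  [called from locate_pivot, line 30]
  weigh_samples([11, 1, 1, 1, 3, 7], 3) -> 0  [called from locate_pivot, line 31]
Origin of each log line:
  1: from main, line 39
  2: from locate_pivot, line 29
  3: from pick_anchor, line 2
  4: from pick_anchor, line 7
  5: from weigh_samples, line 11
  6: from weigh_samples, line 16
  7: from locate_pivot, line 32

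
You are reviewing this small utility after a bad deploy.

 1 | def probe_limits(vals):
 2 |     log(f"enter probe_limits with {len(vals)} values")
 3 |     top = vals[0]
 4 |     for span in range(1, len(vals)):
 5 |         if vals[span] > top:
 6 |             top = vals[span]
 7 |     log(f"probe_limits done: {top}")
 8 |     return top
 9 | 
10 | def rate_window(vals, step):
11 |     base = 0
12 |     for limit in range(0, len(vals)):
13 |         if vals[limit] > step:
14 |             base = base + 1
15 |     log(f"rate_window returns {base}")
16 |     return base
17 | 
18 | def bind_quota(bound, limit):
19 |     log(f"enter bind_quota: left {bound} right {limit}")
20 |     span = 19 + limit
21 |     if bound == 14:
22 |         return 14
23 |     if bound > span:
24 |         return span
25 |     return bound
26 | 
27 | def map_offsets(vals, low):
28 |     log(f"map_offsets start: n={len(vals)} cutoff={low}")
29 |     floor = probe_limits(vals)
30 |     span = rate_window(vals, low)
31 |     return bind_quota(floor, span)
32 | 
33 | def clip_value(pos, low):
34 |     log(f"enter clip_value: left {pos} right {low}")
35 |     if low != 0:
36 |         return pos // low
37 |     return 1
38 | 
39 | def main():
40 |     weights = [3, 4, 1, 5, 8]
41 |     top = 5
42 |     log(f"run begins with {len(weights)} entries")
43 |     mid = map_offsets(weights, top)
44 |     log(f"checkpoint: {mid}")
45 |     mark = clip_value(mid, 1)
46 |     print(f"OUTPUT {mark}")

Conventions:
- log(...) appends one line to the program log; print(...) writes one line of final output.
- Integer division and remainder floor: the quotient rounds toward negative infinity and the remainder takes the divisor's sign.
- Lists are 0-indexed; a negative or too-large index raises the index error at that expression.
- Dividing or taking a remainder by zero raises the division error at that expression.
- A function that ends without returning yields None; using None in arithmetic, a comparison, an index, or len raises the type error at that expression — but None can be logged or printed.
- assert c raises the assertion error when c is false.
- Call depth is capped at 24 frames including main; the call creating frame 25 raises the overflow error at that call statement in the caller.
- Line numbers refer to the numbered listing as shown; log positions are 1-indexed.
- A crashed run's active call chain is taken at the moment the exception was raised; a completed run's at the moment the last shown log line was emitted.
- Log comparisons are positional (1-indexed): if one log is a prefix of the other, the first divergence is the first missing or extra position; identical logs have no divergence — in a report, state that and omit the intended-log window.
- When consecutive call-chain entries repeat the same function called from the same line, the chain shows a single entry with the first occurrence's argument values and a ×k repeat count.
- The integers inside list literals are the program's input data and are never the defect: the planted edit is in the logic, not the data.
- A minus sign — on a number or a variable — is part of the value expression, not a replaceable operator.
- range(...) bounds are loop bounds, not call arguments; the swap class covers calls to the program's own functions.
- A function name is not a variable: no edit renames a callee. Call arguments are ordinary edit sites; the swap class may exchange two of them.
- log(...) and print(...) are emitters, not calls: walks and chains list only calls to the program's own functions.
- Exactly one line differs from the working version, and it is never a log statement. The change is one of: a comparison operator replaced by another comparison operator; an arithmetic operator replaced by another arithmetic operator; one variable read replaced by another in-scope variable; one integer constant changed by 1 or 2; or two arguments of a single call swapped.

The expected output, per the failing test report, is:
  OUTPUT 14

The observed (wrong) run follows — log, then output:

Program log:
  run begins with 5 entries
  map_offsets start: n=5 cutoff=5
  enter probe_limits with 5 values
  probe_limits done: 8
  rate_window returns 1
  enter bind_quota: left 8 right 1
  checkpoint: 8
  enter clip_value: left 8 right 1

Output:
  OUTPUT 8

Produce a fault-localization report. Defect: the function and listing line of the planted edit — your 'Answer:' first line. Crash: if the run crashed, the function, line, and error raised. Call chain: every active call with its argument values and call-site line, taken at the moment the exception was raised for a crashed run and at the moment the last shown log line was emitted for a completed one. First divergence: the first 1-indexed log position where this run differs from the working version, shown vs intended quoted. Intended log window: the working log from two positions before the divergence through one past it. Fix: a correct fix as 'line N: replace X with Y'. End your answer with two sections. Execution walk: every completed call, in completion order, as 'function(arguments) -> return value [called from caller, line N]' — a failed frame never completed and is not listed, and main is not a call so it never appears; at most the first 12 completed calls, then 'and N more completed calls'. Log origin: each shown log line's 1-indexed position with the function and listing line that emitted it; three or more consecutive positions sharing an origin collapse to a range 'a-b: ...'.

Answer: the defect is in bind_quota at line 21.
Core observation: At log position 7 the runs split — shown 'checkpoint: 8', but the working version logs 'checkpoint: 14'.
Call chain: main -> clip_value(8, 1) (called at line 45).
First divergence: position 7; shown 'checkpoint: 8' vs intended 'checkpoint: 14'.
Intended log window:
  5: rate_window returns 1
  6: enter bind_quota: left 8 right 1
  7: checkpoint: 14
  8: enter clip_value: left 14 right 1
Execution walk:
  probe_limits([3, 4, 1, 5, 8]) -> 8  [called from map_offsets, line 29]
  rate_window([3, 4, 1, 5, 8], 5) -> 1  [called from map_offsets, line 30]
  bind_quota(8, 1) -> 8  [called from map_offsets, line 31]
  map_offsets([3, 4, 1, 5, 8], 5) -> 8  [called from main, line 43]
  clip_value(8, 1) -> 8  [called from main, line 45]
Log origin:
  1: logged in main at line 42
  2: logged in map_offsets at line 28
  3: logged in probe_limits at line 2
  4: logged in probe_limits at line 7
  5: logged in rate_window at line 15
  6: logged in bind_quota at line 19
  7: logged in main at line 44
  8: logged in clip_value at line 34
A correct fix: line 21: replace `==` with `<`.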